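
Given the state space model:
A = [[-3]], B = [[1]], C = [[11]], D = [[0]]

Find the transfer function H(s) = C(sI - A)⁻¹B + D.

(sI - A)⁻¹ = 1/(s + 3). H(s) = 11 × 1/(s + 3) + 0 = 11/(s + 3).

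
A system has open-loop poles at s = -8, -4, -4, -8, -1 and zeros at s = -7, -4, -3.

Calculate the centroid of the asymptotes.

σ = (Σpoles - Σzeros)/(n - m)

σ = (Σpoles - Σzeros)/(n - m) = (-25 - (-14))/(5 - 3) = -11/2 = -5.5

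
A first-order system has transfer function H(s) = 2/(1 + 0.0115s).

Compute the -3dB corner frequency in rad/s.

Corner frequency = 1/τ = 1/0.0115 = 86.957 rad/s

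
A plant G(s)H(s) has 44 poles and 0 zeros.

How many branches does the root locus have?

Root locus has n branches where n = number of poles = 44.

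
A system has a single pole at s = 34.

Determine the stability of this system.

Pole at s = 34 is in the right half-plane. Unstable.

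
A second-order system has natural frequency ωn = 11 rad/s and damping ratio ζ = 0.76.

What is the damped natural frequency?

ωd = ωn√(1 - ζ²) = 11√(1 - 0.76²) = 7.15 rad/s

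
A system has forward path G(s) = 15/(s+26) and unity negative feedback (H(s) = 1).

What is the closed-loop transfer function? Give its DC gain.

T(s) = G/(1+GH) = [15/(s+26)] / [1 + 15/(s+26)] = 15/(s+26+15) = 15/(s+41). DC gain = 15/41 = 0.3659.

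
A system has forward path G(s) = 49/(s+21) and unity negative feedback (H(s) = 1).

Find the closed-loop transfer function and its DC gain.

T(s) = G/(1+GH) = [49/(s+21)] / [1 + 49/(s+21)] = 49/(s+21+49) = 49/(s+70). DC gain = 49/70 = 0.7.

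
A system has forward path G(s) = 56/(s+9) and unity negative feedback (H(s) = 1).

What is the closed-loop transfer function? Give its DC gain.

T(s) = G/(1+GH) = [56/(s+9)] / [1 + 56/(s+9)] = 56/(s+9+56) = 56/(s+65). DC gain = 56/65 = 0.8615.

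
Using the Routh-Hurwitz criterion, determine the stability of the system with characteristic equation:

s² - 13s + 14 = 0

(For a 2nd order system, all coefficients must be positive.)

Coefficients: 1, -13, 14. b=-13 not positive, so system is unstable.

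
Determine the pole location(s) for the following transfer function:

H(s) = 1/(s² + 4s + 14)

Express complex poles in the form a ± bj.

Discriminant = 4² - 4×1×14 = 16 - 56 = -40 < 0, so the poles are a complex conjugate pair s = (-4 ± j√40)/(2×1). Real part = -4/(2×1) = -4/2 = -2; imaginary part = ±√40/(2×1) ≈ 3.1623. Poles: s = -2 ± 3.1623j.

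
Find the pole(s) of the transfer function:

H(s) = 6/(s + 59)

Pole is where denominator = 0: s + 59 = 0, so s = -59.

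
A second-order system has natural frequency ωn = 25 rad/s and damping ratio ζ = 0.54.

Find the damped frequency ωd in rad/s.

ωd = ωn√(1 - ζ²) = 25√(1 - 0.54²) = 21.04 rad/s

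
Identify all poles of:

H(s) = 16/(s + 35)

Pole is where denominator = 0: s + 35 = 0, so s = -35.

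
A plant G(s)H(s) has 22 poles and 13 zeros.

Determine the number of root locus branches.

Root locus has n branches where n = number of poles = 22.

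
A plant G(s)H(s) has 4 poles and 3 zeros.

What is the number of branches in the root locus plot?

Root locus has n branches where n = number of poles = 4.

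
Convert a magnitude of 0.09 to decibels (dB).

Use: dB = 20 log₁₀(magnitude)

dB = 20 log₁₀(0.09) = -20.9 dB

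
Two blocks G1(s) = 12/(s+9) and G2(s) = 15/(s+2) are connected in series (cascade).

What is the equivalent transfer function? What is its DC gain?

Series: multiply transfer functions. G_eq = 12/(s+9) × 15/(s+2) = 180/((s+9)(s+2)). DC gain = 180/(9×2) = 10.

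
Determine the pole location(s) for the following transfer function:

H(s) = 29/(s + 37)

Pole is where denominator = 0: s + 37 = 0, so s = -37.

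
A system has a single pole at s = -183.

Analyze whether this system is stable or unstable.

Pole at s = -183 is in the left half-plane. Stable.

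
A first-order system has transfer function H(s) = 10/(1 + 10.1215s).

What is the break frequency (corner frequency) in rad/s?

Corner frequency = 1/τ = 1/10.1215 = 0.099 rad/s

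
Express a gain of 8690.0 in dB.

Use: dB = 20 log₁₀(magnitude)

dB = 20 log₁₀(8690.0) = 78.8 dB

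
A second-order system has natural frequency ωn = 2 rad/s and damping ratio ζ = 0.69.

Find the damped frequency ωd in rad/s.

ωd = ωn√(1 - ζ²) = 2√(1 - 0.69²) = 1.45 rad/s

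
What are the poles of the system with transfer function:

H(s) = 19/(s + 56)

Pole is where denominator = 0: s + 56 = 0, so s = -56.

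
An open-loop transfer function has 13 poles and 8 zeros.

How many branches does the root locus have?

Root locus has n branches where n = number of poles = 13.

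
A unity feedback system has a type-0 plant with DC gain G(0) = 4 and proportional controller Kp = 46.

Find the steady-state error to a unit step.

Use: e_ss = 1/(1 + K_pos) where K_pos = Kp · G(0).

K_pos = Kp · G(0) = 46 × 4 = 184. e_ss = 1/(1 + 184) = 0.0054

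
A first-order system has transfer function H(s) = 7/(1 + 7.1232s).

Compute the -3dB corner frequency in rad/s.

Corner frequency = 1/τ = 1/7.1232 = 0.14 rad/s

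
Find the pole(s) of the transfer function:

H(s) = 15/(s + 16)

Pole is where denominator = 0: s + 16 = 0, so s = -16.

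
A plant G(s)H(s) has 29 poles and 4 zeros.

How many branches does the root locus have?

Root locus has n branches where n = number of poles = 29.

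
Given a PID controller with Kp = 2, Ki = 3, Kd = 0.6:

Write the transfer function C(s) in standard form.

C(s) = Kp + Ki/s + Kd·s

Substituting values: C(s) = 2 + 3/s + 0.6s = (0.6s² + 2s + 3)/s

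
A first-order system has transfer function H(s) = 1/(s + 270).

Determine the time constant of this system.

For H(s) = 1/(s + 1/τ), the pole is at -1/τ = -270, so τ = 1/270 = 0.0037 s.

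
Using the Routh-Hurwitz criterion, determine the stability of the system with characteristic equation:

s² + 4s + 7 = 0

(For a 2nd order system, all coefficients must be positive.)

Coefficients: 1, 4, 7. All positive, so system is stable.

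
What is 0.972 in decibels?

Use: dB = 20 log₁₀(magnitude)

dB = 20 log₁₀(0.972) = -0.2 dB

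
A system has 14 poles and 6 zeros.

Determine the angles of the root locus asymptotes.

n - m = 14 - 6 = 8. Angles: θk = (2k + 1)·180°/8 = 22.5°, 67.5°, 112.5°, 157.5°, 202.5°, 247.5°, 292.5°, 337.5°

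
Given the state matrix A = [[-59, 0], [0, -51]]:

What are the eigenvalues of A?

For diagonal matrix, eigenvalues are diagonal entries: λ₁ = -59, λ₂ = -51.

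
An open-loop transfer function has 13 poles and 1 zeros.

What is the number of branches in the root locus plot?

Root locus has n branches where n = number of poles = 13.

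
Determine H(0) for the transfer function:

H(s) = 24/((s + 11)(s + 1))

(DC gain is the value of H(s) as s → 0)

DC gain = H(0) = 24/(11 × 1) = 24/11 = 2.1818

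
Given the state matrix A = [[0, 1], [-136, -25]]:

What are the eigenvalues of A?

det(A - λI) = λ² - (-25)λ + 136 = (λ - (-8))(λ - (-17)). Eigenvalues: -8, -17.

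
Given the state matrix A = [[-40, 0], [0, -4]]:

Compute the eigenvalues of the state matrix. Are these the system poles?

For diagonal matrix, eigenvalues are diagonal entries: λ₁ = -40, λ₂ = -4. Eigenvalues of A = system poles.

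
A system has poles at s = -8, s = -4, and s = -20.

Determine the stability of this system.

All poles are in the left half-plane. System is stable.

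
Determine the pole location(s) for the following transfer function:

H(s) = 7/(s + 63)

Pole is where denominator = 0: s + 63 = 0, so s = -63.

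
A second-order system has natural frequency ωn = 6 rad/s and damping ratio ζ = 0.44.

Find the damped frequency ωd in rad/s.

ωd = ωn√(1 - ζ²) = 6√(1 - 0.44²) = 5.39 rad/s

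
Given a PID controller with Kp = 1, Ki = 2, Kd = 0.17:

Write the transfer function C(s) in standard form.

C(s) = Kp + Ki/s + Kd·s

Substituting values: C(s) = 1 + 2/s + 0.17s = (0.17s² + s + 2)/s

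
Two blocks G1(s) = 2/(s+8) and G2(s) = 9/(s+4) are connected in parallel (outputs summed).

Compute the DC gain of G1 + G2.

Parallel: G_eq = G1 + G2. DC gain = G1(0) + G2(0) = 2/8 + 9/4 = 0.25 + 2.25 = 2.5.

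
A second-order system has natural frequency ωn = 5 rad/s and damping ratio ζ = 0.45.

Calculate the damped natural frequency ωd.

ωd = ωn√(1 - ζ²) = 5√(1 - 0.45²) = 4.47 rad/s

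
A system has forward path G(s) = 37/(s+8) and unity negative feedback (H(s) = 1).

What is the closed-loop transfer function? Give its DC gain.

T(s) = G/(1+GH) = [37/(s+8)] / [1 + 37/(s+8)] = 37/(s+8+37) = 37/(s+45). DC gain = 37/45 = 0.8222.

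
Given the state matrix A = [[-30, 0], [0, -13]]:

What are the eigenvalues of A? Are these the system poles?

For diagonal matrix, eigenvalues are diagonal entries: λ₁ = -30, λ₂ = -13. Eigenvalues of A = system poles.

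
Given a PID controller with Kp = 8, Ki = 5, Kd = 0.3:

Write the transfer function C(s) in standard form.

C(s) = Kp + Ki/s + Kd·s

Substituting values: C(s) = 8 + 5/s + 0.3s = (0.3s² + 8s + 5)/s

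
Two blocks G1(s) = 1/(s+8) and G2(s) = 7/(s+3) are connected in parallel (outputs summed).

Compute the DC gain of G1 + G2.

Parallel: G_eq = G1 + G2. DC gain = G1(0) + G2(0) = 1/8 + 7/3 = 0.125 + 2.3333 = 2.4583.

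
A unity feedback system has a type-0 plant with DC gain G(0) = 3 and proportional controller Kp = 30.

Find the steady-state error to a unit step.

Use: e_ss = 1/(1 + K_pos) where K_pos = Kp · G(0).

K_pos = Kp · G(0) = 30 × 3 = 90. e_ss = 1/(1 + 90) = 0.0110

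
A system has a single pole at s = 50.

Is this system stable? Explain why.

Pole at s = 50 is in the right half-plane. Unstable.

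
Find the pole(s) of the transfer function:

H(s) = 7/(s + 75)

Pole is where denominator = 0: s + 75 = 0, so s = -75.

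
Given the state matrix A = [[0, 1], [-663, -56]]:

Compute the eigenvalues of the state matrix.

det(A - λI) = λ² - (-56)λ + 663 = (λ - (-39))(λ - (-17)). Eigenvalues: -39, -17.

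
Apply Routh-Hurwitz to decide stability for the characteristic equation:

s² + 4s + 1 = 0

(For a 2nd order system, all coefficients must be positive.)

Coefficients: 1, 4, 1. All positive, so system is stable.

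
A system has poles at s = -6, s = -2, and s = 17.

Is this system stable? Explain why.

Pole(s) at s = 17 are not in the left half-plane. System is unstable.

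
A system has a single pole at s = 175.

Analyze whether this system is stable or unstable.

Pole at s = 175 is in the right half-plane. Unstable.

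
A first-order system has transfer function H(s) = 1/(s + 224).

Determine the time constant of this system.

For H(s) = 1/(s + 1/τ), the pole is at -1/τ = -224, so τ = 1/224 = 0.0045 s.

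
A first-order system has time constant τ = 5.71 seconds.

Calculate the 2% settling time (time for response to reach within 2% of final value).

For first-order system, 2% settling time ≈ 4τ = 4 × 5.71 = 22.84 s.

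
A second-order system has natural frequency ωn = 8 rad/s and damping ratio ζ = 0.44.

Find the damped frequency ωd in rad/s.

ωd = ωn√(1 - ζ²) = 8√(1 - 0.44²) = 7.18 rad/s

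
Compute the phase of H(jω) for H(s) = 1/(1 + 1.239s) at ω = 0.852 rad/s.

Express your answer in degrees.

Phase = -arctan(ωτ) = -arctan(0.852 × 1.239) = -46.6°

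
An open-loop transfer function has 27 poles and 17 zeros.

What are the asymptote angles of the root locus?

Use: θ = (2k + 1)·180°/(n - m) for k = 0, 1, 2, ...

n - m = 27 - 17 = 10. Angles: θk = (2k + 1)·180°/10 = 18°, 54°, 90°, 126°, 162°, 198°, 234°, 270°, 306°, 342°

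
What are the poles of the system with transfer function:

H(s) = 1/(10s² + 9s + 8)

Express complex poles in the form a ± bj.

Discriminant = 9² - 4×10×8 = 81 - 320 = -239 < 0, so the poles are a complex conjugate pair s = (-9 ± j√239)/(2×10). Real part = -9/(2×10) = -9/20 = -0.45; imaginary part = ±√239/(2×10) ≈ 0.7730. Poles: s = -0.45 ± 0.7730j.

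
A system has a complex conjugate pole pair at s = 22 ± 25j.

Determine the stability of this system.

Real part of poles is 22 (> 0, right half-plane). Unstable.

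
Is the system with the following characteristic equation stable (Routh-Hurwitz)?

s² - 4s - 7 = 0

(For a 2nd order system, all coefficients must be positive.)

Coefficients: 1, -4, -7. b=-4, c=-7 not positive, so system is unstable.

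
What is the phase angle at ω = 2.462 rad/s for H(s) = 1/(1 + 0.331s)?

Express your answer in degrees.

Phase = -arctan(ωτ) = -arctan(2.462 × 0.331) = -39.2°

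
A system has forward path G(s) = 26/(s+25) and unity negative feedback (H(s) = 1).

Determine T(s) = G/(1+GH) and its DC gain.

T(s) = G/(1+GH) = [26/(s+25)] / [1 + 26/(s+25)] = 26/(s+25+26) = 26/(s+51). DC gain = 26/51 = 0.5098.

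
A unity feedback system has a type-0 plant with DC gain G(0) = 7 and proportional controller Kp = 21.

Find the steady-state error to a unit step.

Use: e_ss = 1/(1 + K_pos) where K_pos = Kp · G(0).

K_pos = Kp · G(0) = 21 × 7 = 147. e_ss = 1/(1 + 147) = 0.0068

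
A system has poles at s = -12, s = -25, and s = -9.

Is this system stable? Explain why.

All poles are in the left half-plane. System is stable.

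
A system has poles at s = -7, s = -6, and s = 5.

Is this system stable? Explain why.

Pole(s) at s = 5 are not in the left half-plane. System is unstable.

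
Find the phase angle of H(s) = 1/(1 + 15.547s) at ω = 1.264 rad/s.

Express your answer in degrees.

Phase = -arctan(ωτ) = -arctan(1.264 × 15.547) = -87.1°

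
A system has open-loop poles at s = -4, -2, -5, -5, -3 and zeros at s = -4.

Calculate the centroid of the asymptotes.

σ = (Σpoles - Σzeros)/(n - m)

σ = (Σpoles - Σzeros)/(n - m) = (-19 - (-4))/(5 - 1) = -15/4 = -3.75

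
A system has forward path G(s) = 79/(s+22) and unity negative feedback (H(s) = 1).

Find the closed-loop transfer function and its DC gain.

T(s) = G/(1+GH) = [79/(s+22)] / [1 + 79/(s+22)] = 79/(s+22+79) = 79/(s+101). DC gain = 79/101 = 0.7822.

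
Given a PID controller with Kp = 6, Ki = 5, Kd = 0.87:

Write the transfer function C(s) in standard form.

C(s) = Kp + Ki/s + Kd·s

Substituting values: C(s) = 6 + 5/s + 0.87s = (0.87s² + 6s + 5)/s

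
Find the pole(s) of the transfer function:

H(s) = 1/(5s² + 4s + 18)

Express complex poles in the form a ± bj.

Discriminant = 4² - 4×5×18 = 16 - 360 = -344 < 0, so the poles are a complex conjugate pair s = (-4 ± j√344)/(2×5). Real part = -4/(2×5) = -4/10 = -0.4; imaginary part = ±√344/(2×5) ≈ 1.8547. Poles: s = -0.4 ± 1.8547j.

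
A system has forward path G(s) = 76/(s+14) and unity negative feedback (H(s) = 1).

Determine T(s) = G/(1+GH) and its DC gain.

T(s) = G/(1+GH) = [76/(s+14)] / [1 + 76/(s+14)] = 76/(s+14+76) = 76/(s+90). DC gain = 76/90 = 0.8444.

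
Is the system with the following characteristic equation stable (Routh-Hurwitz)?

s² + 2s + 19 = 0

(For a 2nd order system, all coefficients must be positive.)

Coefficients: 1, 2, 19. All positive, so system is stable.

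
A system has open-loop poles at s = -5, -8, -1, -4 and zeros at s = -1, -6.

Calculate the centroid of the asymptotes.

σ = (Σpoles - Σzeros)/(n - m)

σ = (Σpoles - Σzeros)/(n - m) = (-18 - (-7))/(4 - 2) = -11/2 = -5.5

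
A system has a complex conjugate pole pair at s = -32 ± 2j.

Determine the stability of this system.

Real part of poles is -32 (< 0, left half-plane). Stable.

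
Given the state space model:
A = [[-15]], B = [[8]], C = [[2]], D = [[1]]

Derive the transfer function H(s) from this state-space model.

(sI - A)⁻¹ = 1/(s + 15). H(s) = 2×8/(s + 15) + 1 = (s + 31)/(s + 15).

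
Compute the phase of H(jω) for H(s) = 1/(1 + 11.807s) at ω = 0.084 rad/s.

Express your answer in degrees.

Phase = -arctan(ωτ) = -arctan(0.084 × 11.807) = -44.8°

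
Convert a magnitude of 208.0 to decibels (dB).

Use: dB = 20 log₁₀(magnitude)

dB = 20 log₁₀(208.0) = 46.4 dB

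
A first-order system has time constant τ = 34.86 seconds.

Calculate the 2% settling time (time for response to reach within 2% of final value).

For first-order system, 2% settling time ≈ 4τ = 4 × 34.86 = 139.44 s.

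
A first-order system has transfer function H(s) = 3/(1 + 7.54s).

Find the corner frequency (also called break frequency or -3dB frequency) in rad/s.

Corner frequency = 1/τ = 1/7.54 = 0.133 rad/s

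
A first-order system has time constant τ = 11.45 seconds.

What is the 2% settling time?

For first-order system, 2% settling time ≈ 4τ = 4 × 11.45 = 45.8 s.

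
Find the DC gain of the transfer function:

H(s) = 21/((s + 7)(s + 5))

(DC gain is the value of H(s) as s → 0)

DC gain = H(0) = 21/(7 × 5) = 21/35 = 0.6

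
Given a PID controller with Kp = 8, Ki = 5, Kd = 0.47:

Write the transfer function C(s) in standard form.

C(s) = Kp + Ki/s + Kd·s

Substituting values: C(s) = 8 + 5/s + 0.47s = (0.47s² + 8s + 5)/s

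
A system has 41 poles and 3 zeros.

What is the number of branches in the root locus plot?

Root locus has n branches where n = number of poles = 41.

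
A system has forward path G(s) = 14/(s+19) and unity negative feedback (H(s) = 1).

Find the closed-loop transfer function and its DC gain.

T(s) = G/(1+GH) = [14/(s+19)] / [1 + 14/(s+19)] = 14/(s+19+14) = 14/(s+33). DC gain = 14/33 = 0.4242.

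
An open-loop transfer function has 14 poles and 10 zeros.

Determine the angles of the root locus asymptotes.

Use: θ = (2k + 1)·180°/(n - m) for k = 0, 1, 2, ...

n - m = 14 - 10 = 4. Angles: θk = (2k + 1)·180°/4 = 45°, 135°, 225°, 315°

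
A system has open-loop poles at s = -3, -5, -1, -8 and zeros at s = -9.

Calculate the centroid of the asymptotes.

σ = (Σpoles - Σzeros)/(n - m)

σ = (Σpoles - Σzeros)/(n - m) = (-17 - (-9))/(4 - 1) = -8/3 = -2.67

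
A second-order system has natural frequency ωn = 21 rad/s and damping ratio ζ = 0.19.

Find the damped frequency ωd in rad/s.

ωd = ωn√(1 - ζ²) = 21√(1 - 0.19²) = 20.62 rad/s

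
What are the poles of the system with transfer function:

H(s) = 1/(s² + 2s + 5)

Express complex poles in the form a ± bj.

Discriminant = 2² - 4×1×5 = 4 - 20 = -16 < 0, so the poles are a complex conjugate pair s = (-2 ± j√16)/(2×1). Real part = -2/(2×1) = -2/2 = -1; imaginary part = ±√16/(2×1) = 4/2 = 2. Poles: s = -1 ± 2j.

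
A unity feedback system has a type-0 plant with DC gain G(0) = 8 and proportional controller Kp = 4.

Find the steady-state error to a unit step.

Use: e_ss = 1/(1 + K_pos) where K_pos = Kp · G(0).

K_pos = Kp · G(0) = 4 × 8 = 32. e_ss = 1/(1 + 32) = 0.0303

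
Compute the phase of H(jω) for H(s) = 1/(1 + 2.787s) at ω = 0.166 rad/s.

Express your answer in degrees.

Phase = -arctan(ωτ) = -arctan(0.166 × 2.787) = -24.8°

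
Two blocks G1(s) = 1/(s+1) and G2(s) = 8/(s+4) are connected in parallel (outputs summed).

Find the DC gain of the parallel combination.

Parallel: G_eq = G1 + G2. DC gain = G1(0) + G2(0) = 1/1 + 8/4 = 1 + 2 = 3.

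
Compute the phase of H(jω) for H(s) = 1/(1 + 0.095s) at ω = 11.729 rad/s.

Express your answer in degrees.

Phase = -arctan(ωτ) = -arctan(11.729 × 0.095) = -48.1°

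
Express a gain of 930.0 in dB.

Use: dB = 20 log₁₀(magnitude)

dB = 20 log₁₀(930.0) = 59.4 dB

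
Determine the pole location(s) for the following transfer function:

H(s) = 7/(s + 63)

Pole is where denominator = 0: s + 63 = 0, so s = -63.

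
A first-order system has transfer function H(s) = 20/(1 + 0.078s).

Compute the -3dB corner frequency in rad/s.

Corner frequency = 1/τ = 1/0.078 = 12.821 rad/s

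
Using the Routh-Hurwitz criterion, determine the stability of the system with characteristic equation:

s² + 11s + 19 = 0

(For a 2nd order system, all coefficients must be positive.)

Coefficients: 1, 11, 19. All positive, so system is stable.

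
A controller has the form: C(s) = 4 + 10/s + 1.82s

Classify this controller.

This is a Proportional-Integral-Derivative (PID) controller.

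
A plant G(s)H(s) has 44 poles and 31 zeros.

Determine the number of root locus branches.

Root locus has n branches where n = number of poles = 44.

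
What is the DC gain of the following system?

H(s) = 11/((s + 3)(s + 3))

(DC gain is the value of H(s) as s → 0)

DC gain = H(0) = 11/(3 × 3) = 11/9 = 1.2222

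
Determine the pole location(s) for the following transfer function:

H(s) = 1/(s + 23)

Pole is where denominator = 0: s + 23 = 0, so s = -23.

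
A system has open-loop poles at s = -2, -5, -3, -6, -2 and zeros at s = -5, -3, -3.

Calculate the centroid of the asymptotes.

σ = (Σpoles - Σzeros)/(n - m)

σ = (Σpoles - Σzeros)/(n - m) = (-18 - (-11))/(5 - 3) = -7/2 = -3.5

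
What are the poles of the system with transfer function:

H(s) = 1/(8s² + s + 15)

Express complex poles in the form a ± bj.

Discriminant = 1² - 4×8×15 = 1 - 480 = -479 < 0, so the poles are a complex conjugate pair s = (-1 ± j√479)/(2×8). Real part = -1/(2×8) = -1/16 = -0.0625; imaginary part = ±√479/(2×8) ≈ 1.3679. Poles: s = -0.0625 ± 1.3679j.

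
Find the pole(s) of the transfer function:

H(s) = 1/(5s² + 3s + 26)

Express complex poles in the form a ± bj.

Discriminant = 3² - 4×5×26 = 9 - 520 = -511 < 0, so the poles are a complex conjugate pair s = (-3 ± j√511)/(2×5). Real part = -3/(2×5) = -3/10 = -0.3; imaginary part = ±√511/(2×5) ≈ 2.2605. Poles: s = -0.3 ± 2.2605j.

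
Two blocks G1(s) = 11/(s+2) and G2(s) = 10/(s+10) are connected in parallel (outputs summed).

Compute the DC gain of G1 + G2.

Parallel: G_eq = G1 + G2. DC gain = G1(0) + G2(0) = 11/2 + 10/10 = 5.5 + 1 = 6.5.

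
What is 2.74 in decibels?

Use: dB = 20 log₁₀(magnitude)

dB = 20 log₁₀(2.74) = 8.8 dB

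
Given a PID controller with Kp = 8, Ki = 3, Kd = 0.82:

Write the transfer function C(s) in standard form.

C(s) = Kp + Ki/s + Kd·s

Substituting values: C(s) = 8 + 3/s + 0.82s = (0.82s² + 8s + 3)/s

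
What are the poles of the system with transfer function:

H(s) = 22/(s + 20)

Pole is where denominator = 0: s + 20 = 0, so s = -20.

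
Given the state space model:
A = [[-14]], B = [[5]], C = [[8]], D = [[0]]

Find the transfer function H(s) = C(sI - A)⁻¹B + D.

(sI - A)⁻¹ = 1/(s + 14). H(s) = 8 × 5/(s + 14) + 0 = 40/(s + 14).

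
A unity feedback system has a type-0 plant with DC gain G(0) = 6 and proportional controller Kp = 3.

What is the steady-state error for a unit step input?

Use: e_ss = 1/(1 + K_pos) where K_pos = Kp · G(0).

K_pos = Kp · G(0) = 3 × 6 = 18. e_ss = 1/(1 + 18) = 0.0526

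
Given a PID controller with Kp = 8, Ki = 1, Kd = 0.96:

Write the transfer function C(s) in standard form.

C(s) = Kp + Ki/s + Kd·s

Substituting values: C(s) = 8 + 1/s + 0.96s = (0.96s² + 8s + 1)/s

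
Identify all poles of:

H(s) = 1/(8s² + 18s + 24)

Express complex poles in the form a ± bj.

Discriminant = 18² - 4×8×24 = 324 - 768 = -444 < 0, so the poles are a complex conjugate pair s = (-18 ± j√444)/(2×8). Real part = -18/(2×8) = -18/16 = -1.125; imaginary part = ±√444/(2×8) ≈ 1.3170. Poles: s = -1.125 ± 1.3170j.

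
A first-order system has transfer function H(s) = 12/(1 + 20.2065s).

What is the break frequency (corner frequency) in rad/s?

Corner frequency = 1/τ = 1/20.2065 = 0.049 rad/s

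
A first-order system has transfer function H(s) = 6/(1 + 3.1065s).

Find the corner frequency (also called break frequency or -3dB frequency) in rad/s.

Corner frequency = 1/τ = 1/3.1065 = 0.322 rad/s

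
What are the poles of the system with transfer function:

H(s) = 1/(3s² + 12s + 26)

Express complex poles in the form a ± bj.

Discriminant = 12² - 4×3×26 = 144 - 312 = -168 < 0, so the poles are a complex conjugate pair s = (-12 ± j√168)/(2×3). Real part = -12/(2×3) = -12/6 = -2; imaginary part = ±√168/(2×3) ≈ 2.1602. Poles: s = -2 ± 2.1602j.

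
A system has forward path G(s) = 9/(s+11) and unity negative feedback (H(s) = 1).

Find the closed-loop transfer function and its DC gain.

T(s) = G/(1+GH) = [9/(s+11)] / [1 + 9/(s+11)] = 9/(s+11+9) = 9/(s+20). DC gain = 9/20 = 0.45.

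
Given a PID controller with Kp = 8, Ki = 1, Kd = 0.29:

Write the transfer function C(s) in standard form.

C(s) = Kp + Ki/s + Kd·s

Substituting values: C(s) = 8 + 1/s + 0.29s = (0.29s² + 8s + 1)/s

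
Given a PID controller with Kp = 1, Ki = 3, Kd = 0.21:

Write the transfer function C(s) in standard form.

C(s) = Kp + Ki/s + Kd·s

Substituting values: C(s) = 1 + 3/s + 0.21s = (0.21s² + s + 3)/s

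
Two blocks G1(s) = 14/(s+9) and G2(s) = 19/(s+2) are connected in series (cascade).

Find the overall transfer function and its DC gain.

Series: multiply transfer functions. G_eq = 14/(s+9) × 19/(s+2) = 266/((s+9)(s+2)). DC gain = 266/(9×2) = 14.7778.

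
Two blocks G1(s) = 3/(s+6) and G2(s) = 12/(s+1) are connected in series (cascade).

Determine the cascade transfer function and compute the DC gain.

Series: multiply transfer functions. G_eq = 3/(s+6) × 12/(s+1) = 36/((s+6)(s+1)). DC gain = 36/(6×1) = 6.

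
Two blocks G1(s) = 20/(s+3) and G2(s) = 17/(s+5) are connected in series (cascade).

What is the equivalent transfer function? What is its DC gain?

Series: multiply transfer functions. G_eq = 20/(s+3) × 17/(s+5) = 340/((s+3)(s+5)). DC gain = 340/(3×5) = 22.6667.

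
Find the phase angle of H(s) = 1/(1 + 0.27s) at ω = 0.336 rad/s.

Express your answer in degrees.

Phase = -arctan(ωτ) = -arctan(0.336 × 0.27) = -5.2°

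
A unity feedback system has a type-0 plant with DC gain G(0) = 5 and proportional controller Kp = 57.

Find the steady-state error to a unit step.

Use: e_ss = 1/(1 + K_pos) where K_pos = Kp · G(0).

K_pos = Kp · G(0) = 57 × 5 = 285. e_ss = 1/(1 + 285) = 0.0035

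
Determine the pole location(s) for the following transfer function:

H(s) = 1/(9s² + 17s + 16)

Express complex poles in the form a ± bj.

Discriminant = 17² - 4×9×16 = 289 - 576 = -287 < 0, so the poles are a complex conjugate pair s = (-17 ± j√287)/(2×9). Real part = -17/(2×9) = -17/18 ≈ -0.9444; imaginary part = ±√287/(2×9) ≈ 0.9412. Poles: s = -0.9444 ± 0.9412j.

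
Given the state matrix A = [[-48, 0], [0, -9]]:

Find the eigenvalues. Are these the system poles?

For diagonal matrix, eigenvalues are diagonal entries: λ₁ = -48, λ₂ = -9. Eigenvalues of A = system poles.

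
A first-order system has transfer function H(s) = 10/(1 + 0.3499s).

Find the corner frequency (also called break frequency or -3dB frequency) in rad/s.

Corner frequency = 1/τ = 1/0.3499 = 2.858 rad/s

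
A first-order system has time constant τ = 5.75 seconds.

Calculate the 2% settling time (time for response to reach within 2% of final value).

For first-order system, 2% settling time ≈ 4τ = 4 × 5.75 = 23.0 s.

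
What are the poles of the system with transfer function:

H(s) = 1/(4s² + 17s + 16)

Discriminant = 17² - 4×4×16 = 289 - 256 = 33 > 0, so two distinct real poles. Using quadratic formula: s = (-17 ± √33)/(2×4) = (-17 ± √33)/8, with √33 ≈ 5.7446. s₁ ≈ -1.4069, s₂ ≈ -2.8431. Poles: s₁ = -1.4069, s₂ = -2.8431.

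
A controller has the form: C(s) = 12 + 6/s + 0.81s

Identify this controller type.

This is a Proportional-Integral-Derivative (PID) controller.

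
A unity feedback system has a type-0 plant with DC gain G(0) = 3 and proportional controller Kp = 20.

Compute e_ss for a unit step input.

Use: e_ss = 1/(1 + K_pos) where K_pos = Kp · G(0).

K_pos = Kp · G(0) = 20 × 3 = 60. e_ss = 1/(1 + 60) = 0.0164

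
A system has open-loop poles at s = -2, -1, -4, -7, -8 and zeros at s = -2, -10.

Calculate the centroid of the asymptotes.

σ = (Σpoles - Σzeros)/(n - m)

σ = (Σpoles - Σzeros)/(n - m) = (-22 - (-12))/(5 - 2) = -10/3 = -3.33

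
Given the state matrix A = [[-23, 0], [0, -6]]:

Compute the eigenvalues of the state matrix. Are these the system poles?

For diagonal matrix, eigenvalues are diagonal entries: λ₁ = -23, λ₂ = -6. Eigenvalues of A = system poles.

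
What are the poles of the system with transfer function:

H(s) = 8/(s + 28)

Pole is where denominator = 0: s + 28 = 0, so s = -28.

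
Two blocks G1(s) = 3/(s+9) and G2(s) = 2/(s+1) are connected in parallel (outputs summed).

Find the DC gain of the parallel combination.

Parallel: G_eq = G1 + G2. DC gain = G1(0) + G2(0) = 3/9 + 2/1 = 0.3333 + 2 = 2.3333.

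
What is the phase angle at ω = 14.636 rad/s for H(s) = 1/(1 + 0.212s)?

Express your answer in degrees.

Phase = -arctan(ωτ) = -arctan(14.636 × 0.212) = -72.1°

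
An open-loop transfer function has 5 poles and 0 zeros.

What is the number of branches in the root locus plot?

Root locus has n branches where n = number of poles = 5.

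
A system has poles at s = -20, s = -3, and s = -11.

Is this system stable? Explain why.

All poles are in the left half-plane. System is stable.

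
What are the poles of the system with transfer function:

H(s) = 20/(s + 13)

Pole is where denominator = 0: s + 13 = 0, so s = -13.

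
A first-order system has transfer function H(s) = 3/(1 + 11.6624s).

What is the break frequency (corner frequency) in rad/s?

Corner frequency = 1/τ = 1/11.6624 = 0.086 rad/s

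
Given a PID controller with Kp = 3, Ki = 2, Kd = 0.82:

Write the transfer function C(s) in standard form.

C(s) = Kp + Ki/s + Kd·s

Substituting values: C(s) = 3 + 2/s + 0.82s = (0.82s² + 3s + 2)/s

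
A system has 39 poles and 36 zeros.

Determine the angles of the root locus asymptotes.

n - m = 39 - 36 = 3. Angles: θk = (2k + 1)·180°/3 = 60°, 180°, 300°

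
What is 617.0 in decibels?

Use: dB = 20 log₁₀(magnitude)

dB = 20 log₁₀(617.0) = 55.8 dB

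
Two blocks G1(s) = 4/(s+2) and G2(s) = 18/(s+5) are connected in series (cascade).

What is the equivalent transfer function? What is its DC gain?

Series: multiply transfer functions. G_eq = 4/(s+2) × 18/(s+5) = 72/((s+2)(s+5)). DC gain = 72/(2×5) = 7.2.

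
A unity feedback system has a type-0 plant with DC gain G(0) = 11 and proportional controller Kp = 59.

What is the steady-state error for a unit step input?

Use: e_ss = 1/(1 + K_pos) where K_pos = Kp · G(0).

K_pos = Kp · G(0) = 59 × 11 = 649. e_ss = 1/(1 + 649) = 0.0015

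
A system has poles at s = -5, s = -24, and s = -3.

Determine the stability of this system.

All poles are in the left half-plane. System is stable.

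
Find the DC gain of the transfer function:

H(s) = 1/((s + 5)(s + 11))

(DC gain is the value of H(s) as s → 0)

DC gain = H(0) = 1/(5 × 11) = 1/55 = 0.0182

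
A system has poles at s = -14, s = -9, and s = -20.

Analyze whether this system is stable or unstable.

All poles are in the left half-plane. System is stable.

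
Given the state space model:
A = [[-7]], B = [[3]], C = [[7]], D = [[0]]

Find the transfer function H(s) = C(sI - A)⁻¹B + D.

(sI - A)⁻¹ = 1/(s + 7). H(s) = 7 × 3/(s + 7) + 0 = 21/(s + 7).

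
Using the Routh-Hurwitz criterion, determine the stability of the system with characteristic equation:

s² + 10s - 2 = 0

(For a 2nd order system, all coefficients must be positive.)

Coefficients: 1, 10, -2. c=-2 not positive, so system is unstable.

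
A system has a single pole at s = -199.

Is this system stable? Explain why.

Pole at s = -199 is in the left half-plane. Stable.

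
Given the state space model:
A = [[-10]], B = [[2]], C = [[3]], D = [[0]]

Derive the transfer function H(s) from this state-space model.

(sI - A)⁻¹ = 1/(s + 10). H(s) = 3 × 2/(s + 10) + 0 = 6/(s + 10).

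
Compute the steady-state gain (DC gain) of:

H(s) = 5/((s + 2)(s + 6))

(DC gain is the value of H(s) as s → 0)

DC gain = H(0) = 5/(2 × 6) = 5/12 = 0.4167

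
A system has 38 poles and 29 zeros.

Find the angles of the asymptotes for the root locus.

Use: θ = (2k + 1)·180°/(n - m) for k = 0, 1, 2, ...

n - m = 38 - 29 = 9. Angles: θk = (2k + 1)·180°/9 = 20°, 60°, 100°, 140°, 180°, 220°, 260°, 300°, 340°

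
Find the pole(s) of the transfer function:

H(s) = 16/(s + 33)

Pole is where denominator = 0: s + 33 = 0, so s = -33.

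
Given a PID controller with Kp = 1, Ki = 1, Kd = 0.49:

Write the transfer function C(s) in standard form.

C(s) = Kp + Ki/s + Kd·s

Substituting values: C(s) = 1 + 1/s + 0.49s = (0.49s² + s + 1)/s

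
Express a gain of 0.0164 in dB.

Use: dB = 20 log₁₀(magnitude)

dB = 20 log₁₀(0.0164) = -35.7 dB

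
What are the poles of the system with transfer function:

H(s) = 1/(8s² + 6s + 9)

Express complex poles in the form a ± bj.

Discriminant = 6² - 4×8×9 = 36 - 288 = -252 < 0, so the poles are a complex conjugate pair s = (-6 ± j√252)/(2×8). Real part = -6/(2×8) = -6/16 = -0.375; imaginary part = ±√252/(2×8) ≈ 0.9922. Poles: s = -0.375 ± 0.9922j.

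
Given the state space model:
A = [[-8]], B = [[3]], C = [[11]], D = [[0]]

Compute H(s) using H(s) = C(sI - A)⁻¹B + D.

(sI - A)⁻¹ = 1/(s + 8). H(s) = 11 × 3/(s + 8) + 0 = 33/(s + 8).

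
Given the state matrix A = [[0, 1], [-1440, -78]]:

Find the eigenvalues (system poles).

det(A - λI) = λ² - (-78)λ + 1440 = (λ - (-48))(λ - (-30)). Eigenvalues: -48, -30.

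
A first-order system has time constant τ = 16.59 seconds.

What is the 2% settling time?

For first-order system, 2% settling time ≈ 4τ = 4 × 16.59 = 66.36 s.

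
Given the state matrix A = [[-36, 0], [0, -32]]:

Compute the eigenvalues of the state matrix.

For diagonal matrix, eigenvalues are diagonal entries: λ₁ = -36, λ₂ = -32.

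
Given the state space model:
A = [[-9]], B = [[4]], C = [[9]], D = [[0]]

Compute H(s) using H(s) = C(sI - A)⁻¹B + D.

(sI - A)⁻¹ = 1/(s + 9). H(s) = 9 × 4/(s + 9) + 0 = 36/(s + 9).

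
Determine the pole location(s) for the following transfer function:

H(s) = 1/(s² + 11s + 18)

Discriminant = 11² - 4×1×18 = 121 - 72 = 49 > 0, so two distinct real poles. Using quadratic formula: s = (-11 ± √49)/(2×1) = (-11 ± √49)/2, with √49 = 7. s₁ = -4/2 = -2, s₂ = -18/2 = -9. Poles: s₁ = -2, s₂ = -9.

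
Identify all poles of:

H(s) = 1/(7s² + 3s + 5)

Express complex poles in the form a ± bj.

Discriminant = 3² - 4×7×5 = 9 - 140 = -131 < 0, so the poles are a complex conjugate pair s = (-3 ± j√131)/(2×7). Real part = -3/(2×7) = -3/14 ≈ -0.2143; imaginary part = ±√131/(2×7) ≈ 0.8175. Poles: s = -0.2143 ± 0.8175j.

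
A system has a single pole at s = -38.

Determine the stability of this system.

Pole at s = -38 is in the left half-plane. Stable.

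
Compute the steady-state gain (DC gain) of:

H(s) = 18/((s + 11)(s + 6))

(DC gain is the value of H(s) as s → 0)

DC gain = H(0) = 18/(11 × 6) = 18/66 = 0.2727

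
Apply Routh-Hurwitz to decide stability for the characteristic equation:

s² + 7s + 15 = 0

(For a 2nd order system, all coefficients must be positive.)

Coefficients: 1, 7, 15. All positive, so system is stable.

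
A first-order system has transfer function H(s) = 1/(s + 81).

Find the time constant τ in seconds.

For H(s) = 1/(s + 1/τ), the pole is at -1/τ = -81, so τ = 1/81 = 0.0123 s.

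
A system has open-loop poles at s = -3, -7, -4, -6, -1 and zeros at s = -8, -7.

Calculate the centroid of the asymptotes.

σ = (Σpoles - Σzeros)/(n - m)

σ = (Σpoles - Σzeros)/(n - m) = (-21 - (-15))/(5 - 2) = -6/3 = -2.0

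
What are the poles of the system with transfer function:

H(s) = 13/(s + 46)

Pole is where denominator = 0: s + 46 = 0, so s = -46.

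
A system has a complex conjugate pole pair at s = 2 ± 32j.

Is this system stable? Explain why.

Real part of poles is 2 (> 0, right half-plane). Unstable.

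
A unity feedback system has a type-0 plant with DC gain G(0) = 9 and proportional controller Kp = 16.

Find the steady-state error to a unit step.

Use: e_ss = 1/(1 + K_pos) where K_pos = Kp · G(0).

K_pos = Kp · G(0) = 16 × 9 = 144. e_ss = 1/(1 + 144) = 0.0069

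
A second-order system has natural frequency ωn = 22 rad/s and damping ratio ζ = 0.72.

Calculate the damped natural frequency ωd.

ωd = ωn√(1 - ζ²) = 22√(1 - 0.72²) = 15.27 rad/s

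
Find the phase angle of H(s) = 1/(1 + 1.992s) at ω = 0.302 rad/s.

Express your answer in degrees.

Phase = -arctan(ωτ) = -arctan(0.302 × 1.992) = -31.0°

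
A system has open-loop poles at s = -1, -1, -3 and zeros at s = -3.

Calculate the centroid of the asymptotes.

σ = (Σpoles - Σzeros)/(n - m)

σ = (Σpoles - Σzeros)/(n - m) = (-5 - (-3))/(3 - 1) = -2/2 = -1.0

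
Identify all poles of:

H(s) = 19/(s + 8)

Pole is where denominator = 0: s + 8 = 0, so s = -8.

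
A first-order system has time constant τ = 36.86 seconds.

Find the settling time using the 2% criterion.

For first-order system, 2% settling time ≈ 4τ = 4 × 36.86 = 147.44 s.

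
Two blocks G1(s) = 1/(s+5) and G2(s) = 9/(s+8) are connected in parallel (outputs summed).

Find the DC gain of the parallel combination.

Parallel: G_eq = G1 + G2. DC gain = G1(0) + G2(0) = 1/5 + 9/8 = 0.2 + 1.125 = 1.325.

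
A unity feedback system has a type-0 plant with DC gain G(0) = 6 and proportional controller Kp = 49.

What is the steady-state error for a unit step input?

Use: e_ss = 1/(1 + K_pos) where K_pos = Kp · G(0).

K_pos = Kp · G(0) = 49 × 6 = 294. e_ss = 1/(1 + 294) = 0.0034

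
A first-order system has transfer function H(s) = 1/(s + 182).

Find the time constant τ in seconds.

For H(s) = 1/(s + 1/τ), the pole is at -1/τ = -182, so τ = 1/182 = 0.0055 s.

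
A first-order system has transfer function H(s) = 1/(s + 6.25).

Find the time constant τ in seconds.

For H(s) = 1/(s + 1/τ), the pole is at -1/τ = -6.25, so τ = 1/6.25 = 0.16 s.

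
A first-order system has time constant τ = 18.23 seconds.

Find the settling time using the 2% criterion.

For first-order system, 2% settling time ≈ 4τ = 4 × 18.23 = 72.92 s.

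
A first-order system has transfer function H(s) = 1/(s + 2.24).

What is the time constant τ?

For H(s) = 1/(s + 1/τ), the pole is at -1/τ = -2.24, so τ = 1/2.24 = 0.4464 s.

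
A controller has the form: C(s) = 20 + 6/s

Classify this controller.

This is a Proportional-Integral (PI) controller.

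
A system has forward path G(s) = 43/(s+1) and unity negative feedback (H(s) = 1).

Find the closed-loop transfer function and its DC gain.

T(s) = G/(1+GH) = [43/(s+1)] / [1 + 43/(s+1)] = 43/(s+1+43) = 43/(s+44). DC gain = 43/44 = 0.9773.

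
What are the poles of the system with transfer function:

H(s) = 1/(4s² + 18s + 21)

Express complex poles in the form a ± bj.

Discriminant = 18² - 4×4×21 = 324 - 336 = -12 < 0, so the poles are a complex conjugate pair s = (-18 ± j√12)/(2×4). Real part = -18/(2×4) = -18/8 = -2.25; imaginary part = ±√12/(2×4) ≈ 0.4330. Poles: s = -2.25 ± 0.4330j.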